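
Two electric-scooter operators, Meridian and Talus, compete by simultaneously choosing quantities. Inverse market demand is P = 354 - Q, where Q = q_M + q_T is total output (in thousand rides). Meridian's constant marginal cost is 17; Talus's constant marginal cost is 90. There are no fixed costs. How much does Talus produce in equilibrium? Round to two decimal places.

63.67

Meridian's profit: π_M = (354 - Q)q_M - (17q_M). Setting ∂π_M/∂q_M = 0: 337 - 2q_M - (q_T) = 0.
Talus's first-order condition: 264 - 2q_T - (q_M) = 0.
Rearranging gives the reaction functions q_M = (337 - q_T)/2 and q_T = (264 - q_M)/2.
Substituting one into the other gives q_M = 410/3 and q_T = 191/3.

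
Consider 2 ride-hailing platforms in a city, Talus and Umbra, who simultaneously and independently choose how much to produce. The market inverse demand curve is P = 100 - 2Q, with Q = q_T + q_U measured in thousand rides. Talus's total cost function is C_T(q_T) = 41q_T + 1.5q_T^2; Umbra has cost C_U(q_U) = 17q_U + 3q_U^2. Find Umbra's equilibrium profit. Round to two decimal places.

246.06

Talus's profit: π_T = (100 - 2Q)q_T - (41q_T + (3/2)q_T²). Setting ∂π_T/∂q_T = 0: 59 - 7q_T - 2(q_U) = 0.
Umbra's profit: π_U = (100 - 2Q)q_U - (17q_U + 3q_U²). Setting ∂π_U/∂q_U = 0: 83 - 10q_U - 2(q_T) = 0.
Best responses: q_T = (59 - 2q_U)/7, q_U = (83 - 2q_T)/10.
Substituting one into the other gives q_T = 212/33 and q_U = 463/66.
Price P = 100 - 2·(887/66) = 73.1212.
Umbra's profit: 73.1212·(463/66) - 17·(463/66) - 3(463/66)² = 246.0618.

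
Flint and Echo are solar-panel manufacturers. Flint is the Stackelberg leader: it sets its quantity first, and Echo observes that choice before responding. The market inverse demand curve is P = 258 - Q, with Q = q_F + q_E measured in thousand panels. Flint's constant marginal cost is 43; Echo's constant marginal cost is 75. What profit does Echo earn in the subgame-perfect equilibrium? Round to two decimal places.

Solve by backward induction. Given q_F, the follower Echo maximises π_E = (258 - q_F - q_E)q_E - 75q_E.
∂π_E/∂q_E = 183 - q_F - 2q_E = 0 gives the reaction function q_E = (183 - q_F)/2.
Flint substitutes q_E(q_F) into its own profit: π_F = q_F(258 - q_F - (183 - q_F)/2) - 43q_F = (333/2 - (1/2)q_F)q_F - 43q_F.
Leader FOC: 247/2 - q_F = 0, so q_F = 247/2.
Then q_E = (183 - 247/2)/2 = 119/4.
Price P = 258 - 613/4 = 419/4.
Echo's profit: (419/4 - 75)·(119/4) = 885.0625.

885.06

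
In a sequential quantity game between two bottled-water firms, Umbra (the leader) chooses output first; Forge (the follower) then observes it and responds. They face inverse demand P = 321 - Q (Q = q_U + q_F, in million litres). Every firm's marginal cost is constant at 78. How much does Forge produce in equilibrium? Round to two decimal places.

60.75

Solve by backward induction. Given q_U, the follower Forge maximises π_F = (321 - q_U - q_F)q_F - 78q_F.
Follower FOC: 243 - q_U - 2q_F = 0, so q_F(q_U) = (243 - q_U)/2.
Umbra substitutes q_F(q_U) into its own profit: π_U = q_U(321 - q_U - (243 - q_U)/2) - 78q_U = (399/2 - (1/2)q_U)q_U - 78q_U.
Leader FOC: 243/2 - q_U = 0, so q_U = 243/2.
Then q_F = (243 - 243/2)/2 = 243/4.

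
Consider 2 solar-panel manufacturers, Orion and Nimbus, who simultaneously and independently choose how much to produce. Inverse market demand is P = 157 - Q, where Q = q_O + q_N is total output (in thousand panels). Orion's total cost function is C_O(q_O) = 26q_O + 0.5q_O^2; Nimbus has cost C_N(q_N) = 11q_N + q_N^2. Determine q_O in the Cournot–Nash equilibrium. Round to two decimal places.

34.36

Orion's profit: π_O = (157 - Q)q_O - (26q_O + (1/2)q_O²). Setting ∂π_O/∂q_O = 0: 131 - 3q_O - (q_N) = 0.
Nimbus's profit: π_N = (157 - Q)q_N - (11q_N + q_N²). Setting ∂π_N/∂q_N = 0: 146 - 4q_N - (q_O) = 0.
Best responses: q_O = (131 - q_N)/3, q_N = (146 - q_O)/4.
Substituting one into the other gives q_O = 378/11 and q_N = 307/11.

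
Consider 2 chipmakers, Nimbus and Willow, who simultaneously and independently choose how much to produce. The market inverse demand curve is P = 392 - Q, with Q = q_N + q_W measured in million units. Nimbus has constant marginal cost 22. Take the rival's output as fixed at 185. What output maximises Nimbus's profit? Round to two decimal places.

92.50

With the rival's output fixed at 185, Nimbus's profit is π_N = (392 - 185 - q_N)q_N - (22q_N) = (207 - q_N)q_N - (22q_N).
∂π_N/∂q_N = 185 - 2q_N = 0, so q_N = 185/2.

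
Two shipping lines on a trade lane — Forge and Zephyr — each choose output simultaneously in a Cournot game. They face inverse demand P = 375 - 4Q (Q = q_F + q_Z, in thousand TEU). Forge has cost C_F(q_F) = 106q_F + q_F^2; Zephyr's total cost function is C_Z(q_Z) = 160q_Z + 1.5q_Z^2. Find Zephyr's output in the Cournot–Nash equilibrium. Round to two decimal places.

11.43

Forge's profit: π_F = (375 - 4Q)q_F - (106q_F + q_F²). Setting ∂π_F/∂q_F = 0: 269 - 10q_F - 4(q_Z) = 0.
Zephyr's profit: π_Z = (375 - 4Q)q_Z - (160q_Z + (3/2)q_Z²). Setting ∂π_Z/∂q_Z = 0: 215 - 11q_Z - 4(q_F) = 0.
Rearranging gives the reaction functions q_F = (269 - 4q_Z)/10 and q_Z = (215 - 4q_F)/11.
Solving the pair: q_F = 22.3298, q_Z = 537/47.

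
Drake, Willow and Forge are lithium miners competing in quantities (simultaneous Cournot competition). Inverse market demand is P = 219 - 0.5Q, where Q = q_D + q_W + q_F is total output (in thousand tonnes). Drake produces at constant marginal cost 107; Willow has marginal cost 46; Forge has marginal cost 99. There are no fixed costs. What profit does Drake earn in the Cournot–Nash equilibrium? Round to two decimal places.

Drake's profit: π_D = (219 - 0.5Q)q_D - (107q_D). Setting ∂π_D/∂q_D = 0: 112 - q_D - (1/2)(q_W + q_F) = 0.
Willow's profit: π_W = (219 - 0.5Q)q_W - (46q_W). Setting ∂π_W/∂q_W = 0: 173 - q_W - (1/2)(q_D + q_F) = 0.
Forge's first-order condition: 120 - q_F - (1/2)(q_D + q_W) = 0.
Adding the 3 first-order conditions: 405 − 2Q = 0, so Q = 405/2.
Back-substituting: q_D = (112 − 405/4)/(1/2) = 43/2, q_W = (173 − 405/4)/(1/2) = 287/2, q_F = (120 − 405/4)/(1/2) = 75/2.
Price P = 219 - (1/2)·(405/2) = 471/4.
Drake's profit: (471/4 - 107)·(43/2) = 1849/8.

231.13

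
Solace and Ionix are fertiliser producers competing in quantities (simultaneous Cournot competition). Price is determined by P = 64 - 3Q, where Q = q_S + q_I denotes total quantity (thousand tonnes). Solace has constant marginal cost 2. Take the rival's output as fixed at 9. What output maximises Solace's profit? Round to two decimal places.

With the rival's output fixed at 9, Solace's profit is π_S = (64 - 3·9 - 3q_S)q_S - (2q_S) = (37 - 3q_S)q_S - (2q_S).
∂π_S/∂q_S = 35 - 6q_S = 0, so q_S = 35/6.

5.83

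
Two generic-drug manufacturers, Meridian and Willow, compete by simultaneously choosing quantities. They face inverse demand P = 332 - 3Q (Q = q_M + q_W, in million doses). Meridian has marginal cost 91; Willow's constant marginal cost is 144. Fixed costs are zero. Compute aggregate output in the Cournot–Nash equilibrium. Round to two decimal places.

47.67

Meridian's profit: π_M = (332 - 3Q)q_M - (91q_M). Setting ∂π_M/∂q_M = 0: 241 - 6q_M - 3(q_W) = 0.
Willow's first-order condition: 188 - 6q_W - 3(q_M) = 0.
Rearranging gives the reaction functions q_M = (241 - 3q_W)/6 and q_W = (188 - 3q_M)/6.
Solving the pair: q_M = 98/3, q_W = 15.
Total output Q = 98/3 + 15 = 143/3.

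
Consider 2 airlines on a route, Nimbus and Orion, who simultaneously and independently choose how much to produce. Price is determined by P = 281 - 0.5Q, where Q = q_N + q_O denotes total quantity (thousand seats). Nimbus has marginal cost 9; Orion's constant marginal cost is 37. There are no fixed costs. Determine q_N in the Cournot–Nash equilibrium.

Nimbus's profit: π_N = (281 - 0.5Q)q_N - (9q_N). Setting ∂π_N/∂q_N = 0: 272 - q_N - (1/2)(q_O) = 0.
Orion's profit: π_O = (281 - 0.5Q)q_O - (37q_O). Setting ∂π_O/∂q_O = 0: 244 - q_O - (1/2)(q_N) = 0.
So q_N = (272 - (1/2)q_O) and q_O = (244 - (1/2)q_N).
Substituting one into the other gives q_N = 200 and q_O = 144.

200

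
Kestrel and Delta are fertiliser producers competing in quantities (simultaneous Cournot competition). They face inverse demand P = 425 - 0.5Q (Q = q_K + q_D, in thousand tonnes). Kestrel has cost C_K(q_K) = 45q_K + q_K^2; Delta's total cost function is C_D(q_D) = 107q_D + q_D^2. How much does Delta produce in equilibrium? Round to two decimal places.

Kestrel's profit: π_K = (425 - 0.5Q)q_K - (45q_K + q_K²). Setting ∂π_K/∂q_K = 0: 380 - 3q_K - (1/2)(q_D) = 0.
Delta's first-order condition: 318 - 3q_D - (1/2)(q_K) = 0.
Best responses: q_K = (380 - (1/2)q_D)/3, q_D = (318 - (1/2)q_K)/3.
Substituting one into the other gives q_K = 112.1143 and q_D = 87.3143.

87.31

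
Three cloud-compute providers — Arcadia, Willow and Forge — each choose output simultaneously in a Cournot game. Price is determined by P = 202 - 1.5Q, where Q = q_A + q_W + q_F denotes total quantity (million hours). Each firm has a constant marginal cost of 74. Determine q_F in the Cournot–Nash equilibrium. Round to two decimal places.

A representative firm's profit is π_i = q_i(202 - 1.5Q) - 74q_i.
Setting ∂π_i/∂q_i = 0 with rivals' quantities fixed: 128 - 3q_i - (3/2)·Σ_{j≠i} q_j = 0.
With identical firms every q_j equals q_i, so Σ_{j≠i} q_j = 2q_i and 128 = 6q_i, giving q_i = 64/3.

21.33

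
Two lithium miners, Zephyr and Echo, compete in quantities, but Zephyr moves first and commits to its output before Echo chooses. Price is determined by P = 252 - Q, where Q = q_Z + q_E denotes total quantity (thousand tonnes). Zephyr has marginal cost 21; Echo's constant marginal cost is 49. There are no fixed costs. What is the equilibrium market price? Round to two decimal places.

Solve by backward induction. Given q_Z, the follower Echo maximises π_E = (252 - q_Z - q_E)q_E - 49q_E.
∂π_E/∂q_E = 203 - q_Z - 2q_E = 0 gives the reaction function q_E = (203 - q_Z)/2.
Zephyr substitutes q_E(q_Z) into its own profit: π_Z = q_Z(252 - q_Z - (203 - q_Z)/2) - 21q_Z = (301/2 - (1/2)q_Z)q_Z - 21q_Z.
The leader's first-order condition 259/2 - q_Z = 0 yields q_Z = 259/2.
Then q_E = (203 - 259/2)/2 = 147/4.
Total output Q = 665/4, so price P = 252 - 665/4 = 343/4.

85.75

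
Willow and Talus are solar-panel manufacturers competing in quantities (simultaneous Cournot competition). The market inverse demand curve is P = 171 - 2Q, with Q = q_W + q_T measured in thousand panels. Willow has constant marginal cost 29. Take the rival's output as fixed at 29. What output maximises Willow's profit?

With the rival's output fixed at 29, Willow's profit is π_W = (171 - 2·29 - 2q_W)q_W - (29q_W) = (113 - 2q_W)q_W - (29q_W).
∂π_W/∂q_W = 84 - 4q_W = 0, so q_W = 21.

21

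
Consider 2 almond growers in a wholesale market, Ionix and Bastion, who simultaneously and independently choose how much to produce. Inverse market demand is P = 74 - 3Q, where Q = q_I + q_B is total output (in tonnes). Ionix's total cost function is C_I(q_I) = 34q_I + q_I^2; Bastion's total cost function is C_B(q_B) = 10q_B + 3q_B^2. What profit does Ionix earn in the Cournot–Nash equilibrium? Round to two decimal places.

43.83

Ionix's profit: π_I = (74 - 3Q)q_I - (34q_I + q_I²). Setting ∂π_I/∂q_I = 0: 40 - 8q_I - 3(q_B) = 0.
Bastion's first-order condition: 64 - 12q_B - 3(q_I) = 0.
Best responses: q_I = (40 - 3q_B)/8, q_B = (64 - 3q_I)/12.
Substituting one into the other gives q_I = 96/29 and q_B = 392/87.
Price P = 74 - 3·(680/87) = 1466/29.
Ionix's profit: (1466/29)·(96/29) - 34·(96/29) - (96/29)² = 43.8335.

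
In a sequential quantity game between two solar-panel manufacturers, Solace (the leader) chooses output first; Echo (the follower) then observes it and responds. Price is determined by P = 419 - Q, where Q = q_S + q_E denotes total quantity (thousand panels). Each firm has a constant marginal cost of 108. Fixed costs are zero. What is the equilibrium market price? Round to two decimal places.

The follower Echo best-responds to any q_S: π_E = (419 - Q)q_E - 108q_E.
Follower FOC: 311 - q_S - 2q_E = 0, so q_E(q_S) = (311 - q_S)/2.
Solace substitutes q_E(q_S) into its own profit: π_S = q_S(419 - q_S - (311 - q_S)/2) - 108q_S = (527/2 - (1/2)q_S)q_S - 108q_S.
Maximising: ∂π_S/∂q_S = 311/2 - q_S = 0, giving q_S = 311/2.
Then q_E = (311 - 311/2)/2 = 311/4.
Total output Q = 933/4, so price P = 419 - 933/4 = 743/4.

185.75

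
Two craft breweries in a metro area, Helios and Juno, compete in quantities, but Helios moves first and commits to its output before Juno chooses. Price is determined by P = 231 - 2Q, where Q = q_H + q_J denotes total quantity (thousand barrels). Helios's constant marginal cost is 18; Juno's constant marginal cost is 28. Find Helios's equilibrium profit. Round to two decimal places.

Solve by backward induction. Given q_H, the follower Juno maximises π_J = (231 - 2q_H - 2q_J)q_J - 28q_J.
Setting the follower's marginal profit to zero, 203 - 2q_H - 4q_J = 0, i.e. q_J = (203 - 2q_H)/4.
The leader anticipates this reaction. Substituting into P = 231 - 2Q gives P = 259/2 - q_H, so π_H = (259/2 - q_H)q_H - 18q_H.
Maximising: ∂π_H/∂q_H = 223/2 - 2q_H = 0, giving q_H = 223/4.
Then q_J = (203 - 2·(223/4))/4 = 183/8.
Price P = 231 - 2·(629/8) = 295/4.
Helios's profit: (295/4 - 18)·(223/4) = 3108.0625.

3108.06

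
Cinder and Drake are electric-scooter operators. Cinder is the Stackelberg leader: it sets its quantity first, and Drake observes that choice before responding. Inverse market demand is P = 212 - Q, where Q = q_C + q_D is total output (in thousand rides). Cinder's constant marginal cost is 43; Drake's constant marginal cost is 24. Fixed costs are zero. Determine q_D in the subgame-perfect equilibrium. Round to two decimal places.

56.50

Solve by backward induction. Given q_C, the follower Drake maximises π_D = (212 - q_C - q_D)q_D - 24q_D.
∂π_D/∂q_D = 188 - q_C - 2q_D = 0 gives the reaction function q_D = (188 - q_C)/2.
The leader anticipates this reaction. Substituting into P = 212 - Q gives P = 118 - (1/2)q_C, so π_C = (118 - (1/2)q_C)q_C - 43q_C.
Leader FOC: 75 - q_C = 0, so q_C = 75.
Then q_D = (188 - 75)/2 = 113/2.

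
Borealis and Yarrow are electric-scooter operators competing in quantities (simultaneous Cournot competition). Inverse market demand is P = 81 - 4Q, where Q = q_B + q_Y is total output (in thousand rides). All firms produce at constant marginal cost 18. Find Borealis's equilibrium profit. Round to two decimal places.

A representative firm's profit is π_i = q_i(81 - 4Q) - 18q_i.
First-order condition (treating rivals' output as given): 63 - 8q_i - 4q_j = 0.
With identical firms every q_j equals q_i, so q_j = q_i and 63 = 12q_i, giving q_i = 21/4.
Price P = 81 - 4·(21/2) = 39.
Borealis's profit: (39 - 18)·(21/4) = 441/4.

110.25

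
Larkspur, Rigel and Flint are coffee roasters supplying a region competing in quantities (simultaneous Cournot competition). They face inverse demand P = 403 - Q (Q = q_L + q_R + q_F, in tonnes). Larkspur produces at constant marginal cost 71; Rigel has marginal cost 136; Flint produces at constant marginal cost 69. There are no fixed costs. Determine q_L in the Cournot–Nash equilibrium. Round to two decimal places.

98.75

Larkspur's profit: π_L = (403 - Q)q_L - (71q_L). Setting ∂π_L/∂q_L = 0: 332 - 2q_L - (q_R + q_F) = 0.
Rigel's profit: π_R = (403 - Q)q_R - (136q_R). Setting ∂π_R/∂q_R = 0: 267 - 2q_R - (q_L + q_F) = 0.
Flint's profit: π_F = (403 - Q)q_F - (69q_F). Setting ∂π_F/∂q_F = 0: 334 - 2q_F - (q_L + q_R) = 0.
Adding the 3 first-order conditions: 933 − 4Q = 0, so Q = 933/4.
Back-substituting: q_L = (332 − 933/4) = 395/4, q_R = (267 − 933/4) = 135/4, q_F = (334 − 933/4) = 403/4.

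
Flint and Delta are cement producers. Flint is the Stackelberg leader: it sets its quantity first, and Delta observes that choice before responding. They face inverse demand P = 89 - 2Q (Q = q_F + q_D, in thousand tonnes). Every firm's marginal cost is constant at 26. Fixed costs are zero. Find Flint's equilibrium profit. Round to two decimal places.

The follower Delta best-responds to any q_F: π_D = (89 - 2Q)q_D - 26q_D.
Setting the follower's marginal profit to zero, 63 - 2q_F - 4q_D = 0, i.e. q_D = (63 - 2q_F)/4.
Flint substitutes q_D(q_F) into its own profit: π_F = q_F(89 - 2q_F - (63 - 2q_F)/2) - 26q_F = (115/2 - q_F)q_F - 26q_F.
Leader FOC: 63/2 - 2q_F = 0, so q_F = 63/4.
Then q_D = (63 - 2·(63/4))/4 = 63/8.
Price P = 89 - 2·(189/8) = 167/4.
Flint's profit: (167/4 - 26)·(63/4) = 248.0625.

248.06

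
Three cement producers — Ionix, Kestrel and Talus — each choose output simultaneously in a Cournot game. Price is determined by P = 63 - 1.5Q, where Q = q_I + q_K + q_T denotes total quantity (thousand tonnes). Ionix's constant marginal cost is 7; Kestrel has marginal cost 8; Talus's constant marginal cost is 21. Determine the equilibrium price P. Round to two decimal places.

24.75

Ionix's profit: π_I = (63 - 1.5Q)q_I - (7q_I). Setting ∂π_I/∂q_I = 0: 56 - 3q_I - (3/2)(q_K + q_T) = 0.
Kestrel's first-order condition: 55 - 3q_K - (3/2)(q_I + q_T) = 0.
Talus's first-order condition: 42 - 3q_T - (3/2)(q_I + q_K) = 0.
Adding the 3 conditions: 153 − 3Q − 3Q = 0, i.e. Q = 51/2.
Back-substituting: q_I = (56 − 153/4)/(3/2) = 71/6, q_K = (55 − 153/4)/(3/2) = 67/6, q_T = (42 − 153/4)/(3/2) = 5/2.
Total output Q = 51/2, so price P = 63 - (3/2)·(51/2) = 99/4.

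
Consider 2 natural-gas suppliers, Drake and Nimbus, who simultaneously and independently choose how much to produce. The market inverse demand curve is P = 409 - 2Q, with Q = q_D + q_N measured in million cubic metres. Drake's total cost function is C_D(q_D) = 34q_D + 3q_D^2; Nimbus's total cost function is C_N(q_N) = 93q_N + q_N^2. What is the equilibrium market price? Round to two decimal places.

Drake's profit: π_D = (409 - 2Q)q_D - (34q_D + 3q_D²). Setting ∂π_D/∂q_D = 0: 375 - 10q_D - 2(q_N) = 0.
Nimbus's first-order condition: 316 - 6q_N - 2(q_D) = 0.
Best responses: q_D = (375 - 2q_N)/10, q_N = (316 - 2q_D)/6.
Solving the pair: q_D = 809/28, q_N = 1205/28.
Total output Q = 1007/14, so price P = 409 - 2·(1007/14) = 1856/7.

265.14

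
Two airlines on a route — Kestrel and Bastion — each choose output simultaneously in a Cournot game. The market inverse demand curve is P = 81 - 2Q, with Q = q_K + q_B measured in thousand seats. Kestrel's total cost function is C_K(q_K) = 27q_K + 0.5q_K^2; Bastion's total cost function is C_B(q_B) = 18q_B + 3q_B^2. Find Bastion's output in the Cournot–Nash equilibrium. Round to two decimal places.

4.50

Kestrel's profit: π_K = (81 - 2Q)q_K - (27q_K + (1/2)q_K²). Setting ∂π_K/∂q_K = 0: 54 - 5q_K - 2(q_B) = 0.
Bastion's first-order condition: 63 - 10q_B - 2(q_K) = 0.
Best responses: q_K = (54 - 2q_B)/5, q_B = (63 - 2q_K)/10.
Solving the pair: q_K = 9, q_B = 9/2.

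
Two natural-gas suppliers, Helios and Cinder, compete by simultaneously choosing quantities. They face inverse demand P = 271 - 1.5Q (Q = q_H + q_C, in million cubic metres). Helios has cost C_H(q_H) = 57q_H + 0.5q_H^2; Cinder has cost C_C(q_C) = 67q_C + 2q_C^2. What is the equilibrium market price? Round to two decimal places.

172.73

Helios's profit: π_H = (271 - 1.5Q)q_H - (57q_H + (1/2)q_H²). Setting ∂π_H/∂q_H = 0: 214 - 4q_H - (3/2)(q_C) = 0.
Cinder's profit: π_C = (271 - 1.5Q)q_C - (67q_C + 2q_C²). Setting ∂π_C/∂q_C = 0: 204 - 7q_C - (3/2)(q_H) = 0.
So q_H = (214 - (3/2)q_C)/4 and q_C = (204 - (3/2)q_H)/7.
Solving the pair: q_H = 46.2913, q_C = 1980/103.
Total output Q = 65.5146, so price P = 271 - (3/2)·65.5146 = 172.7282.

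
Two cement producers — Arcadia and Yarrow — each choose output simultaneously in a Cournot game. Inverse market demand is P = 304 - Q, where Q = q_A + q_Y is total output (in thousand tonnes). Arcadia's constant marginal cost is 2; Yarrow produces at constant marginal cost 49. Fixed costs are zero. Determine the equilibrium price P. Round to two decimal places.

118.33

Arcadia's profit: π_A = (304 - Q)q_A - (2q_A). Setting ∂π_A/∂q_A = 0: 302 - 2q_A - (q_Y) = 0.
Yarrow's profit: π_Y = (304 - Q)q_Y - (49q_Y). Setting ∂π_Y/∂q_Y = 0: 255 - 2q_Y - (q_A) = 0.
Rearranging gives the reaction functions q_A = (302 - q_Y)/2 and q_Y = (255 - q_A)/2.
Substituting one into the other gives q_A = 349/3 and q_Y = 208/3.
Total output Q = 557/3, so price P = 304 - 557/3 = 355/3.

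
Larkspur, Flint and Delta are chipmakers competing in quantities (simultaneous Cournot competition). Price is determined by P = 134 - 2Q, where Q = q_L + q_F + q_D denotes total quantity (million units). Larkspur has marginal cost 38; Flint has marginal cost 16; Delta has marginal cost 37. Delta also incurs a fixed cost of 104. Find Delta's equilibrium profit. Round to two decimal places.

81.28

Larkspur's profit: π_L = (134 - 2Q)q_L - (38q_L). Setting ∂π_L/∂q_L = 0: 96 - 4q_L - 2(q_F + q_D) = 0.
Flint's profit: π_F = (134 - 2Q)q_F - (16q_F). Setting ∂π_F/∂q_F = 0: 118 - 4q_F - 2(q_L + q_D) = 0.
Delta's first-order condition: 97 - 4q_D - 2(q_L + q_F) = 0.
Summing all 3 equations gives 311 − 8Q = 0, hence Q = 311/8.
Back-substituting: q_L = (96 − 311/4)/2 = 73/8, q_F = (118 − 311/4)/2 = 161/8, q_D = (97 − 311/4)/2 = 77/8.
Price P = 134 - 2·(311/8) = 225/4.
Delta's profit: (225/4 - 37)·(77/8) - 104 = 81.2813.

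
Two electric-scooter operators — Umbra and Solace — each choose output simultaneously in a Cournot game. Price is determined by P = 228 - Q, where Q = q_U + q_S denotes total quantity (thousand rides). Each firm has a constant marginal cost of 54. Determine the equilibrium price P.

A representative firm's profit is π_i = q_i(228 - Q) - 54q_i.
First-order condition (treating rivals' output as given): 174 - 2q_i - q_j = 0.
By symmetry each firm produces the same amount; substituting q_j = q_i yields q_i = 174/3 = 58.
Total output Q = 116, so price P = 228 - 116 = 112.

112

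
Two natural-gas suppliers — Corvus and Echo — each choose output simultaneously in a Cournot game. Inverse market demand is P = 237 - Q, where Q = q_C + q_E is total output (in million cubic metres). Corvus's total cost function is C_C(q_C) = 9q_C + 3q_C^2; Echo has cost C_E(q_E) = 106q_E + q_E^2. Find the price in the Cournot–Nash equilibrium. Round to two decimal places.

185.35

Corvus's profit: π_C = (237 - Q)q_C - (9q_C + 3q_C²). Setting ∂π_C/∂q_C = 0: 228 - 8q_C - (q_E) = 0.
Echo's first-order condition: 131 - 4q_E - (q_C) = 0.
Rearranging gives the reaction functions q_C = (228 - q_E)/8 and q_E = (131 - q_C)/4.
Solving the pair: q_C = 781/31, q_E = 820/31.
Total output Q = 1601/31, so price P = 237 - 1601/31 = 185.3548.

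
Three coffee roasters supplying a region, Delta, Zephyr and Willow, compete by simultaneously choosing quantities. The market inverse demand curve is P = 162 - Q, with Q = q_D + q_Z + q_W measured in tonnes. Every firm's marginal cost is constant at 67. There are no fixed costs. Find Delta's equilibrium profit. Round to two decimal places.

Each firm earns π_i = (162 - Q)q_i - 67q_i.
First-order condition (treating rivals' output as given): 95 - 2q_i - Σ_{j≠i} q_j = 0.
By symmetry each firm produces the same amount; substituting Σ_{j≠i} q_j = 2q_i yields q_i = 95/4.
Price P = 162 - 285/4 = 363/4.
Delta's profit: (363/4 - 67)·(95/4) = 564.0625.

564.06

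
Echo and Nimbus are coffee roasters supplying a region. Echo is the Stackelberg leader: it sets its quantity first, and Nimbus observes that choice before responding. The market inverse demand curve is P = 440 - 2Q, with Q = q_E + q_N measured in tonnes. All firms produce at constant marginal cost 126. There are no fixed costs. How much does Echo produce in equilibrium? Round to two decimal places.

The follower Nimbus best-responds to any q_E: π_N = (440 - 2Q)q_N - 126q_N.
Follower FOC: 314 - 2q_E - 4q_N = 0, so q_N(q_E) = (314 - 2q_E)/4.
The leader anticipates this reaction. Substituting into P = 440 - 2Q gives P = 283 - q_E, so π_E = (283 - q_E)q_E - 126q_E.
Maximising: ∂π_E/∂q_E = 157 - 2q_E = 0, giving q_E = 157/2.
Then q_N = (314 - 2·(157/2))/4 = 157/4.

78.50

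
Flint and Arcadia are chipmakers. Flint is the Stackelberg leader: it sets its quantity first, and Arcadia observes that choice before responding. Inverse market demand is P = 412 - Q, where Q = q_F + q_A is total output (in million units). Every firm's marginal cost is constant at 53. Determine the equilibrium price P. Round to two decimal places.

142.75

Solve by backward induction. Given q_F, the follower Arcadia maximises π_A = (412 - q_F - q_A)q_A - 53q_A.
Setting the follower's marginal profit to zero, 359 - q_F - 2q_A = 0, i.e. q_A = (359 - q_F)/2.
Flint substitutes q_A(q_F) into its own profit: π_F = q_F(412 - q_F - (359 - q_F)/2) - 53q_F = (465/2 - (1/2)q_F)q_F - 53q_F.
Maximising: ∂π_F/∂q_F = 359/2 - q_F = 0, giving q_F = 359/2.
Then q_A = (359 - 359/2)/2 = 359/4.
Total output Q = 1077/4, so price P = 412 - 1077/4 = 571/4.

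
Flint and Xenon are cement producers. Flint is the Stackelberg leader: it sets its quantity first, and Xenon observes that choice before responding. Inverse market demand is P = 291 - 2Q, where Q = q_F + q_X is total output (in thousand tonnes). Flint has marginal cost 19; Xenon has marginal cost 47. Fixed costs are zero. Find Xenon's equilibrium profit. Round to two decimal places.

The follower Xenon best-responds to any q_F: π_X = (291 - 2Q)q_X - 47q_X.
Setting the follower's marginal profit to zero, 244 - 2q_F - 4q_X = 0, i.e. q_X = (244 - 2q_F)/4.
The leader anticipates this reaction. Substituting into P = 291 - 2Q gives P = 169 - q_F, so π_F = (169 - q_F)q_F - 19q_F.
The leader's first-order condition 150 - 2q_F = 0 yields q_F = 75.
Then q_X = (244 - 2·75)/4 = 47/2.
Price P = 291 - 2·(197/2) = 94.
Xenon's profit: (94 - 47)·(47/2) = 1104.5000.

1104.50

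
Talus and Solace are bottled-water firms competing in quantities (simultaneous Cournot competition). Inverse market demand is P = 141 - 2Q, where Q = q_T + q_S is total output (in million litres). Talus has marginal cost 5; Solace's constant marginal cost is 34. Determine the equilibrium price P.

60

Talus's profit: π_T = (141 - 2Q)q_T - (5q_T). Setting ∂π_T/∂q_T = 0: 136 - 4q_T - 2(q_S) = 0.
Solace's profit: π_S = (141 - 2Q)q_S - (34q_S). Setting ∂π_S/∂q_S = 0: 107 - 4q_S - 2(q_T) = 0.
Rearranging gives the reaction functions q_T = (136 - 2q_S)/4 and q_S = (107 - 2q_T)/4.
Substituting one into the other gives q_T = 55/2 and q_S = 13.
Total output Q = 81/2, so price P = 141 - 2·(81/2) = 60.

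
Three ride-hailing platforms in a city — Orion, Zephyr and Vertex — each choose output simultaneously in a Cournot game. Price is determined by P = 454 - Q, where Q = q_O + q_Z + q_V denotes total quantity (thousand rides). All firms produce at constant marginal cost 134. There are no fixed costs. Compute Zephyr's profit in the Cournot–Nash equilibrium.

A representative firm's profit is π_i = q_i(454 - Q) - 134q_i.
Setting ∂π_i/∂q_i = 0 with rivals' quantities fixed: 320 - 2q_i - Σ_{j≠i} q_j = 0.
By symmetry each firm produces the same amount; substituting Σ_{j≠i} q_j = 2q_i yields q_i = 320/4 = 80.
Price P = 454 - 240 = 214.
Zephyr's profit: (214 - 134)·80 = 6400.

6400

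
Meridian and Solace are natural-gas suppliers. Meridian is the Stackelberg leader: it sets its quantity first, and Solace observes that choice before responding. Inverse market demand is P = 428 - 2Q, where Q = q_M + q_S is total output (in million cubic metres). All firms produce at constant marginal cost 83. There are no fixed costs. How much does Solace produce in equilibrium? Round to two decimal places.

43.13

Solve by backward induction. Given q_M, the follower Solace maximises π_S = (428 - 2q_M - 2q_S)q_S - 83q_S.
Setting the follower's marginal profit to zero, 345 - 2q_M - 4q_S = 0, i.e. q_S = (345 - 2q_M)/4.
The leader anticipates this reaction. Substituting into P = 428 - 2Q gives P = 511/2 - q_M, so π_M = (511/2 - q_M)q_M - 83q_M.
The leader's first-order condition 345/2 - 2q_M = 0 yields q_M = 345/4.
Then q_S = (345 - 2·(345/4))/4 = 345/8.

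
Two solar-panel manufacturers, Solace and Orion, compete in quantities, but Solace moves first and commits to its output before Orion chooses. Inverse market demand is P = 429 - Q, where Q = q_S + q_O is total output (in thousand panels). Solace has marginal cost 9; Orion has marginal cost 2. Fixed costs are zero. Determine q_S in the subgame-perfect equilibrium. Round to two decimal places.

206.50

Solve by backward induction. Given q_S, the follower Orion maximises π_O = (429 - q_S - q_O)q_O - 2q_O.
∂π_O/∂q_O = 427 - q_S - 2q_O = 0 gives the reaction function q_O = (427 - q_S)/2.
Solace substitutes q_O(q_S) into its own profit: π_S = q_S(429 - q_S - (427 - q_S)/2) - 9q_S = (431/2 - (1/2)q_S)q_S - 9q_S.
Maximising: ∂π_S/∂q_S = 413/2 - q_S = 0, giving q_S = 413/2.
Then q_O = (427 - 413/2)/2 = 441/4.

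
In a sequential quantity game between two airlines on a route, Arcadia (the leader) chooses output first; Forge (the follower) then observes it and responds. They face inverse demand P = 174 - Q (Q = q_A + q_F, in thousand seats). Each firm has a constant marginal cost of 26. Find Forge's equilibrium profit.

Solve by backward induction. Given q_A, the follower Forge maximises π_F = (174 - q_A - q_F)q_F - 26q_F.
Setting the follower's marginal profit to zero, 148 - q_A - 2q_F = 0, i.e. q_F = (148 - q_A)/2.
The leader anticipates this reaction. Substituting into P = 174 - Q gives P = 100 - (1/2)q_A, so π_A = (100 - (1/2)q_A)q_A - 26q_A.
The leader's first-order condition 74 - q_A = 0 yields q_A = 74.
Then q_F = (148 - 74)/2 = 37.
Price P = 174 - 111 = 63.
Forge's profit: (63 - 26)·37 = 1369.

1369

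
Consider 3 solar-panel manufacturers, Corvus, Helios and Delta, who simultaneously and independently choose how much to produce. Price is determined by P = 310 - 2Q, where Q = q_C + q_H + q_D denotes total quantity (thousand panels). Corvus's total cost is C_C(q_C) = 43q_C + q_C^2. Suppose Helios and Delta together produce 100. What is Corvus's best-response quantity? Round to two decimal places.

11.17

With rivals' combined output fixed at 100, Corvus's profit is π_C = (310 - 2·100 - 2q_C)q_C - (43q_C + q_C²) = (110 - 2q_C)q_C - (43q_C + q_C²).
∂π_C/∂q_C = 67 - 6q_C = 0, so q_C = 67/6.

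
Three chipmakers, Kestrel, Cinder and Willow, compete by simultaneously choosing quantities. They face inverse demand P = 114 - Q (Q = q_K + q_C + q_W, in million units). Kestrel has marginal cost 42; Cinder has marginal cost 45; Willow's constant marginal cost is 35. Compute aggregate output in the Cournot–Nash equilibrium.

55

Kestrel's profit: π_K = (114 - Q)q_K - (42q_K). Setting ∂π_K/∂q_K = 0: 72 - 2q_K - (q_C + q_W) = 0.
Cinder's first-order condition: 69 - 2q_C - (q_K + q_W) = 0.
Willow's first-order condition: 79 - 2q_W - (q_K + q_C) = 0.
Summing all 3 equations gives 220 − 4Q = 0, hence Q = 55.
Back-substituting: q_K = (72 − 55) = 17, q_C = (69 − 55) = 14, q_W = (79 − 55) = 24.
Total output Q = 17 + 14 + 24 = 55.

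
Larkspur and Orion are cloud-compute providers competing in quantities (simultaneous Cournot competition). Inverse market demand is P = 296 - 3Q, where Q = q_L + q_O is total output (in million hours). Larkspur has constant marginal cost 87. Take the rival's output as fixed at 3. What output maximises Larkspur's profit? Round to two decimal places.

With the rival's output fixed at 3, Larkspur's profit is π_L = (296 - 3·3 - 3q_L)q_L - (87q_L) = (287 - 3q_L)q_L - (87q_L).
∂π_L/∂q_L = 200 - 6q_L = 0, so q_L = 100/3.

33.33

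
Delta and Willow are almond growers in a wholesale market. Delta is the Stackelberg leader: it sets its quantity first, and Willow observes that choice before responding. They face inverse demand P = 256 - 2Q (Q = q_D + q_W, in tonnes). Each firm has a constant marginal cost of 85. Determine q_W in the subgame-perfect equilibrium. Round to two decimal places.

Solve by backward induction. Given q_D, the follower Willow maximises π_W = (256 - 2q_D - 2q_W)q_W - 85q_W.
∂π_W/∂q_W = 171 - 2q_D - 4q_W = 0 gives the reaction function q_W = (171 - 2q_D)/4.
The leader anticipates this reaction. Substituting into P = 256 - 2Q gives P = 341/2 - q_D, so π_D = (341/2 - q_D)q_D - 85q_D.
Maximising: ∂π_D/∂q_D = 171/2 - 2q_D = 0, giving q_D = 171/4.
Then q_W = (171 - 2·(171/4))/4 = 171/8.

21.38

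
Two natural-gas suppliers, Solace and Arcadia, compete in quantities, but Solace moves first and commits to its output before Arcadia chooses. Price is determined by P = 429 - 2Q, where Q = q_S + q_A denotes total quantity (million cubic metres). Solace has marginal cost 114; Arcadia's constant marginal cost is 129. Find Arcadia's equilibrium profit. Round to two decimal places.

2278.13

Solve by backward induction. Given q_S, the follower Arcadia maximises π_A = (429 - 2q_S - 2q_A)q_A - 129q_A.
Follower FOC: 300 - 2q_S - 4q_A = 0, so q_A(q_S) = (300 - 2q_S)/4.
Solace substitutes q_A(q_S) into its own profit: π_S = q_S(429 - 2q_S - (300 - 2q_S)/2) - 114q_S = (279 - q_S)q_S - 114q_S.
The leader's first-order condition 165 - 2q_S = 0 yields q_S = 165/2.
Then q_A = (300 - 2·(165/2))/4 = 135/4.
Price P = 429 - 2·(465/4) = 393/2.
Arcadia's profit: (393/2 - 129)·(135/4) = 2278.1250.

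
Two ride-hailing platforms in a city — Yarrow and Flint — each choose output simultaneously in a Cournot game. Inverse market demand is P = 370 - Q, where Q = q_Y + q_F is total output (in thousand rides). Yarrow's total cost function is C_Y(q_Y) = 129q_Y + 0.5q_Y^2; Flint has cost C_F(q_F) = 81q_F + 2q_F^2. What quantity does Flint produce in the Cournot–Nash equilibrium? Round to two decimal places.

36.82

Yarrow's profit: π_Y = (370 - Q)q_Y - (129q_Y + (1/2)q_Y²). Setting ∂π_Y/∂q_Y = 0: 241 - 3q_Y - (q_F) = 0.
Flint's first-order condition: 289 - 6q_F - (q_Y) = 0.
Best responses: q_Y = (241 - q_F)/3, q_F = (289 - q_Y)/6.
Substituting one into the other gives q_Y = 1157/17 and q_F = 626/17.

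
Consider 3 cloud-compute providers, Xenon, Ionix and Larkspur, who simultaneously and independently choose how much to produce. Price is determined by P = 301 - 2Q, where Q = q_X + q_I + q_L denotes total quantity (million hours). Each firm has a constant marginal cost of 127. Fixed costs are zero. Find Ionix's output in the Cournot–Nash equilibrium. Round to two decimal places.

21.75

A representative firm's profit is π_i = q_i(301 - 2Q) - 127q_i.
Setting ∂π_i/∂q_i = 0 with rivals' quantities fixed: 174 - 4q_i - 2·Σ_{j≠i} q_j = 0.
By symmetry each firm produces the same amount; substituting Σ_{j≠i} q_j = 2q_i yields q_i = 174/8 = 87/4.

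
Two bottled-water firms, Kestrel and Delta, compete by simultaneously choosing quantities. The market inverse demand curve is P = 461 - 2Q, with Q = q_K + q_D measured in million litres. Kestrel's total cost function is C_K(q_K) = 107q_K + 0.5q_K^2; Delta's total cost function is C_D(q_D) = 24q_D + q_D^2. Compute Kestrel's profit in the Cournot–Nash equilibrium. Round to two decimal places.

5778.48

Kestrel's profit: π_K = (461 - 2Q)q_K - (107q_K + (1/2)q_K²). Setting ∂π_K/∂q_K = 0: 354 - 5q_K - 2(q_D) = 0.
Delta's profit: π_D = (461 - 2Q)q_D - (24q_D + q_D²). Setting ∂π_D/∂q_D = 0: 437 - 6q_D - 2(q_K) = 0.
Rearranging gives the reaction functions q_K = (354 - 2q_D)/5 and q_D = (437 - 2q_K)/6.
Solving the pair: q_K = 625/13, q_D = 1477/26.
Price P = 461 - 2·104.8846 = 251.2308.
Kestrel's profit: 251.2308·(625/13) - 107·(625/13) - (1/2)(625/13)² = 5778.4763.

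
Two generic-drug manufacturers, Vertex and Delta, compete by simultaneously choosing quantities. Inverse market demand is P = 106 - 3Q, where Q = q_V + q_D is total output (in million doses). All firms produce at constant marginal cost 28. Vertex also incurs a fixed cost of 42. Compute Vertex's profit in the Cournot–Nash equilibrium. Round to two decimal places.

183.33

Each firm earns π_i = (106 - 3Q)q_i - 28q_i.
Setting ∂π_i/∂q_i = 0 with rivals' quantities fixed: 78 - 6q_i - 3q_j = 0.
By symmetry each firm produces the same amount; substituting q_j = q_i yields q_i = 78/9 = 26/3.
Price P = 106 - 3·(52/3) = 54.
Vertex's profit: (54 - 28)·(26/3) - 42 = 550/3.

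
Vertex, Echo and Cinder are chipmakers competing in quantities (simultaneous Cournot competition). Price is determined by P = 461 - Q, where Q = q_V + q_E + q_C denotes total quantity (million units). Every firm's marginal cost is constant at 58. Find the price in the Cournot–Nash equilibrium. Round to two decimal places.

158.75

A representative firm's profit is π_i = q_i(461 - Q) - 58q_i.
First-order condition (treating rivals' output as given): 403 - 2q_i - Σ_{j≠i} q_j = 0.
By symmetry each firm produces the same amount; substituting Σ_{j≠i} q_j = 2q_i yields q_i = 403/4.
Total output Q = 1209/4, so price P = 461 - 1209/4 = 635/4.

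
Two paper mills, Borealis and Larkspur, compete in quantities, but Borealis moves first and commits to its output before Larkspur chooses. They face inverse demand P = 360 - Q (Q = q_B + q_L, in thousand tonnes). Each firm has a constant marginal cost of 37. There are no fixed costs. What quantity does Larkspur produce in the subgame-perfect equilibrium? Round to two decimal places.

80.75

The follower Larkspur best-responds to any q_B: π_L = (360 - Q)q_L - 37q_L.
Setting the follower's marginal profit to zero, 323 - q_B - 2q_L = 0, i.e. q_L = (323 - q_B)/2.
The leader anticipates this reaction. Substituting into P = 360 - Q gives P = 397/2 - (1/2)q_B, so π_B = (397/2 - (1/2)q_B)q_B - 37q_B.
The leader's first-order condition 323/2 - q_B = 0 yields q_B = 323/2.
Then q_L = (323 - 323/2)/2 = 323/4.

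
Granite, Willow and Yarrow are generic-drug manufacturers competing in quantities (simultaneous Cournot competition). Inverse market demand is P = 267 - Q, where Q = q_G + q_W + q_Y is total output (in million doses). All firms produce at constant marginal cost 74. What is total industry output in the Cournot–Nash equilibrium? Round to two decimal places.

Each firm earns π_i = (267 - Q)q_i - 74q_i.
Setting ∂π_i/∂q_i = 0 with rivals' quantities fixed: 193 - 2q_i - Σ_{j≠i} q_j = 0.
By symmetry each firm produces the same amount; substituting Σ_{j≠i} q_j = 2q_i yields q_i = 193/4.
Total output Q = 193/4 + 193/4 + 193/4 = 579/4.

144.75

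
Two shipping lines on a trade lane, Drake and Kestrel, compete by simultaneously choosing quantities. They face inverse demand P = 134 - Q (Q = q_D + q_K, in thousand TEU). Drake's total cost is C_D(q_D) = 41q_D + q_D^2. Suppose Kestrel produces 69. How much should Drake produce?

6

With the rival's output fixed at 69, Drake's profit is π_D = (134 - 69 - q_D)q_D - (41q_D + q_D²) = (65 - q_D)q_D - (41q_D + q_D²).
∂π_D/∂q_D = 24 - 4q_D = 0, so q_D = 6.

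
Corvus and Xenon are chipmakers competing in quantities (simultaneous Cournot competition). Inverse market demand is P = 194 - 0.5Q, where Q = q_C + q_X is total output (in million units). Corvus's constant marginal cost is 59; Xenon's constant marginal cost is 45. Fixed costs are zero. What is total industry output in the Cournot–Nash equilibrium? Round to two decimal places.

Corvus's profit: π_C = (194 - 0.5Q)q_C - (59q_C). Setting ∂π_C/∂q_C = 0: 135 - q_C - (1/2)(q_X) = 0.
Xenon's first-order condition: 149 - q_X - (1/2)(q_C) = 0.
So q_C = (135 - (1/2)q_X) and q_X = (149 - (1/2)q_C).
Solving the pair: q_C = 242/3, q_X = 326/3.
Total output Q = 242/3 + 326/3 = 568/3.

189.33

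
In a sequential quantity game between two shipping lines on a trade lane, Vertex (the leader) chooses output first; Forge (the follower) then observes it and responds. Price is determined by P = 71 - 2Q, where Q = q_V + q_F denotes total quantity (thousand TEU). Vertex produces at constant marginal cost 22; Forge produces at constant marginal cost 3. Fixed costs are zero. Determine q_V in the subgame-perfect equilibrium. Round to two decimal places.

7.50

The follower Forge best-responds to any q_V: π_F = (71 - 2Q)q_F - 3q_F.
Follower FOC: 68 - 2q_V - 4q_F = 0, so q_F(q_V) = (68 - 2q_V)/4.
Vertex substitutes q_F(q_V) into its own profit: π_V = q_V(71 - 2q_V - (68 - 2q_V)/2) - 22q_V = (37 - q_V)q_V - 22q_V.
The leader's first-order condition 15 - 2q_V = 0 yields q_V = 15/2.
Then q_F = (68 - 2·(15/2))/4 = 53/4.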